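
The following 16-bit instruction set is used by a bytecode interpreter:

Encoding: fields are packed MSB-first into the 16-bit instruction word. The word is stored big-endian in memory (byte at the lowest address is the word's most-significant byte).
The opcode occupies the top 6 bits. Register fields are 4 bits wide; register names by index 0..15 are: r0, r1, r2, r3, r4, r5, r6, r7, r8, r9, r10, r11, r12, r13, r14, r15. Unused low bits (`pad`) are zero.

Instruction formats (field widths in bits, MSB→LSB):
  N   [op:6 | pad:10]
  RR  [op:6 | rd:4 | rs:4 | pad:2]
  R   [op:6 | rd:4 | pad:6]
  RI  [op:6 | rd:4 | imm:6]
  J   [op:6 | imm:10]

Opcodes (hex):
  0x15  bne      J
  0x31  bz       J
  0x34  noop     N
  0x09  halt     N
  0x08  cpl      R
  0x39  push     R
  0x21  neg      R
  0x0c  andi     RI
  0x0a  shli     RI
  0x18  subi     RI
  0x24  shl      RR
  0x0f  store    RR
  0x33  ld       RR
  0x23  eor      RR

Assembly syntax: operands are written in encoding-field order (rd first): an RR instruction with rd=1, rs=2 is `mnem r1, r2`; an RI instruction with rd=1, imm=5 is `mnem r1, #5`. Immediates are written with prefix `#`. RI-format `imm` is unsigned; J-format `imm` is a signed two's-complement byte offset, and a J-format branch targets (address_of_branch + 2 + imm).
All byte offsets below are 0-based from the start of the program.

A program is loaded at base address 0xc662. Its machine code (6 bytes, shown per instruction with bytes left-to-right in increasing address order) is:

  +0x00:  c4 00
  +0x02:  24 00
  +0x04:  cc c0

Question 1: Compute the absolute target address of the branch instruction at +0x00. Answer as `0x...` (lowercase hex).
0xc664

@+00  big-endian(c4 00) = 0xc400
  top 6b → 0x31 → bz [J]
  imm: (w>>0)&0x3ff=0x0 → #0
  target = base 0xc662 + off 0x00 + 2 + imm 0 = 0xc664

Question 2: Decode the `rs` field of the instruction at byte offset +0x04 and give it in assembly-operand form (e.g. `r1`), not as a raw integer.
r0

off 0x04: read cc c0 as big → 0xccc0
  opcode bits[15:10]=0x33: ld/RR
  rd@[9:6]=0x3 ⇒ r3
  rs@[5:2]=0x0 ⇒ r0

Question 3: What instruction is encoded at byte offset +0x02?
@+02  big-endian(24 00) = 0x2400
  top 6b → 0x9 → halt [N]

halt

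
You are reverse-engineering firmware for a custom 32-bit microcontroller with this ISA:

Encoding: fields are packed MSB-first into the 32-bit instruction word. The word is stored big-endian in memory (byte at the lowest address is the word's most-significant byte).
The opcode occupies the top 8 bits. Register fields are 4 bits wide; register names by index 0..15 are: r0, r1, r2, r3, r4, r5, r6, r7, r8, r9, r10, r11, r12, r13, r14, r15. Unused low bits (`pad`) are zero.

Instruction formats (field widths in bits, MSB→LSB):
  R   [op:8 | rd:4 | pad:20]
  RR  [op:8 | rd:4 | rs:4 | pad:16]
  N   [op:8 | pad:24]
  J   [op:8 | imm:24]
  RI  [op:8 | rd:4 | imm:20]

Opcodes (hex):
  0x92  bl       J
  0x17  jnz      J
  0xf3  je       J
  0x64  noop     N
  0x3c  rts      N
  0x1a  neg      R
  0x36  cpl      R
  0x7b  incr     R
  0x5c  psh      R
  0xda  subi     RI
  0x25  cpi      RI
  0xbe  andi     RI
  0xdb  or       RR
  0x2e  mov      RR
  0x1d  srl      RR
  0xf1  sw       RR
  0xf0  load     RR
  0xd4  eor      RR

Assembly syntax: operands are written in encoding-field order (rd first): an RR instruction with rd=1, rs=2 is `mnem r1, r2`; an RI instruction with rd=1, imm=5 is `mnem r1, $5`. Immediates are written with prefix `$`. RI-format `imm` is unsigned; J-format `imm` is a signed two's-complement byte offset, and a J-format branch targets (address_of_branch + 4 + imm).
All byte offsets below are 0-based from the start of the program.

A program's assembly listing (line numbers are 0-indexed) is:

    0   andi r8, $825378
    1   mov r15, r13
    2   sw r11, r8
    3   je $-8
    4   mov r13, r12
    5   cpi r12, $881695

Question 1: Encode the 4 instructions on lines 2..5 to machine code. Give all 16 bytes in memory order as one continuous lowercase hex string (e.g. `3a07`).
line 2 (sw): pack op=0xf1:8|rd=11:4|rs=8:4|pad=0:16 = 0xf1b80000; big→ f1 b8 00 00
line 3 (je): pack op=0xf3:8|imm=-8:24 = 0xf3fffff8; big→ f3 ff ff f8
line 4 (mov): pack op=0x2e:8|rd=13:4|rs=12:4|pad=0:16 = 0x2edc0000; big→ 2e dc 00 00
line 5 (cpi): pack op=0x25:8|rd=12:4|imm=881695:20 = 0x25cd741f; big→ 25 cd 74 1f

f1b80000f3fffff82edc000025cd741f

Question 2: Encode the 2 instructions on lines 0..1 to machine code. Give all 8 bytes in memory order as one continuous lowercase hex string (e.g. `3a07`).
L0: andi op=0xbe:8|rd=8:4|imm=825378:20 ⇒ 0xbe8c9822 ⇒ big be 8c 98 22
L1: mov op=0x2e:8|rd=15:4|rs=13:4|pad=0:16 ⇒ 0x2efd0000 ⇒ big 2e fd 00 00

be8c98222efd0000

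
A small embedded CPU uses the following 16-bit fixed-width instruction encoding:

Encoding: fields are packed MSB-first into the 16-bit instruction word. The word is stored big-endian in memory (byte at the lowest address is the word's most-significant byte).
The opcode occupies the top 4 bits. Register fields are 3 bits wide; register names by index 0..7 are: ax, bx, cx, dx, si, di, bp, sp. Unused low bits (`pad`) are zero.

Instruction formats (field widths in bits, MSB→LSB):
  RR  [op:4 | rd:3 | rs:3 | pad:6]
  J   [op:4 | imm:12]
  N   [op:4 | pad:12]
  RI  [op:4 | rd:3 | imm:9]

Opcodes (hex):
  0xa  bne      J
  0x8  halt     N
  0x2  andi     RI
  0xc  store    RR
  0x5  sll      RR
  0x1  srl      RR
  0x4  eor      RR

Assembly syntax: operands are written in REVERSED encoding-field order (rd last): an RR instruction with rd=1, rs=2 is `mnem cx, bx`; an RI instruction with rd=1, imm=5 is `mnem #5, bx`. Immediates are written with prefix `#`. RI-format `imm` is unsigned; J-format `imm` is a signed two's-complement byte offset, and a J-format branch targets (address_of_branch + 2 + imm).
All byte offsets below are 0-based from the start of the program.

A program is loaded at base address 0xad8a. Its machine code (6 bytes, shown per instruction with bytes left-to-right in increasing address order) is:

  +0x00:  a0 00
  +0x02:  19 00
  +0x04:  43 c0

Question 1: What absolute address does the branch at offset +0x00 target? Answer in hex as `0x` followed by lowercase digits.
0xad8c

off 0x00: read a0 00 as big → 0xa000
  op=0xa000>>12=0xa ⇒ bne (J)
  imm@[11:0]=0x0 ⇒ #0
  target = base 0xad8a + off 0x00 + 2 + imm 0 = 0xad8c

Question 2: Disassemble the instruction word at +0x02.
srl si, si

@+02  big-endian(19 00) = 0x1900
  opcode bits[15:12]=0x1: srl/RR
  [11:9] rd=4 = si
  [8:6] rs=4 = si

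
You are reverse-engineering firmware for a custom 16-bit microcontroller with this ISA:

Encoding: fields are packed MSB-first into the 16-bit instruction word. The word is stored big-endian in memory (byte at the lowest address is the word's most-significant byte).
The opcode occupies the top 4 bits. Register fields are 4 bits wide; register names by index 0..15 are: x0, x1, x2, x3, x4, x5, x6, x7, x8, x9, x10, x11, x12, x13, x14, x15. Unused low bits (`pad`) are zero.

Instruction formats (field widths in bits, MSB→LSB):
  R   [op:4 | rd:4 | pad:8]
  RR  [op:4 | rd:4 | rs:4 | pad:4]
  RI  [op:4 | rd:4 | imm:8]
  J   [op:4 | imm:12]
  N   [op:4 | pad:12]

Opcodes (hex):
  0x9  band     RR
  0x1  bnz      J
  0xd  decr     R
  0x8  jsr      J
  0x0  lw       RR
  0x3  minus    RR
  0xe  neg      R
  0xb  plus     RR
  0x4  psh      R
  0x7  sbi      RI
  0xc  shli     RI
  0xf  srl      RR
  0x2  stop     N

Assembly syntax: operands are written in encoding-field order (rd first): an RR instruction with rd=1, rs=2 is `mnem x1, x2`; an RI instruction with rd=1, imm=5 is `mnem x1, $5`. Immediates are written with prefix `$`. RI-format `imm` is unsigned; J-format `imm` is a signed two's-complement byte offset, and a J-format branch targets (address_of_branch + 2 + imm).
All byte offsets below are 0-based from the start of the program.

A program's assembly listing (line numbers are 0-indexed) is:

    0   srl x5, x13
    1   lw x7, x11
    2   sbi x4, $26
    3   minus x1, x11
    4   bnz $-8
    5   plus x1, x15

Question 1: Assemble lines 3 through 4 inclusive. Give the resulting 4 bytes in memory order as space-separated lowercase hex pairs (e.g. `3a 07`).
31 b0 1f f8

3. minus fields op=0x3:4|rd=1:4|rs=11:4|pad=0:4 → word 31b0h → 31 b0
4. bnz fields op=0x1:4|imm=-8:12 → word 1ff8h → 1f f8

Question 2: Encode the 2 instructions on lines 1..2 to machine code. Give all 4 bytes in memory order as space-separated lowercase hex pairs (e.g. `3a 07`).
L1: lw op=0x0:4|rd=7:4|rs=11:4|pad=0:4 ⇒ 0x07b0 ⇒ big 07 b0
L2: sbi op=0x7:4|rd=4:4|imm=26:8 ⇒ 0x741a ⇒ big 74 1a

07 b0 74 1a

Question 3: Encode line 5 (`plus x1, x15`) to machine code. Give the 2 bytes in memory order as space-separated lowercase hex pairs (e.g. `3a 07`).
5. plus fields op=0xb:4|rd=1:4|rs=15:4|pad=0:4 → word b1f0h → b1 f0

b1 f0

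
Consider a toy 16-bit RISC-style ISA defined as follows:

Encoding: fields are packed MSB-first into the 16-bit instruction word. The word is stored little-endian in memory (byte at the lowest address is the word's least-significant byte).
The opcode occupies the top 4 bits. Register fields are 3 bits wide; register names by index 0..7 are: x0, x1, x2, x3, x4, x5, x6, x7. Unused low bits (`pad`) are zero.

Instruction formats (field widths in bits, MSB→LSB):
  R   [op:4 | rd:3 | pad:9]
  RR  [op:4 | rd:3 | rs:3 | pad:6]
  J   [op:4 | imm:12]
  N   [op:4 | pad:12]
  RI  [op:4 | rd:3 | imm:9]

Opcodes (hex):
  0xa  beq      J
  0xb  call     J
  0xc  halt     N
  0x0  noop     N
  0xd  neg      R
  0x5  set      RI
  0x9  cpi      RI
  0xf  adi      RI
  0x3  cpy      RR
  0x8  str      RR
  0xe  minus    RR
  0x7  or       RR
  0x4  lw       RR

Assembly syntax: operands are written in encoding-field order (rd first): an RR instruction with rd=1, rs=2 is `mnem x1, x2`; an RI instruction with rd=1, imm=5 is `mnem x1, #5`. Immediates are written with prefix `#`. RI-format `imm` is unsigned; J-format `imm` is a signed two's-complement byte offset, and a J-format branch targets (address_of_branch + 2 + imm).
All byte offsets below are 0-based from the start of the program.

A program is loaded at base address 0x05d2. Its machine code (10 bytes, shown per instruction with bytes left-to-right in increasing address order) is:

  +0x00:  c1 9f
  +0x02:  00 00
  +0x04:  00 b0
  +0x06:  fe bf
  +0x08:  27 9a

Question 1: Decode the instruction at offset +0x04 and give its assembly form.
call #0

off 0x04: read 00 b0 as little → 0xb000
  top 4b → 0xb → call [J]
  imm@[11:0]=0x0 ⇒ #0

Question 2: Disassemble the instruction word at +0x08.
@+08  little-endian(27 9a) = 0x9a27
  op=0x9a27>>12=0x9 ⇒ cpi (RI)
  rd@[11:9]=0x5 ⇒ x5
  imm@[8:0]=0x27 ⇒ #39

cpi x5, #39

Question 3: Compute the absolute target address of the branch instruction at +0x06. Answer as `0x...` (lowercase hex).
@+06  little-endian(fe bf) = 0xbffe
  top 4b → 0xb → call [J]
  imm: (w>>0)&0xfff=0xffe (s12→-2) → #-2
  target = base 0x05d2 + off 0x06 + 2 + imm -2 = 0x05d8

0x05d8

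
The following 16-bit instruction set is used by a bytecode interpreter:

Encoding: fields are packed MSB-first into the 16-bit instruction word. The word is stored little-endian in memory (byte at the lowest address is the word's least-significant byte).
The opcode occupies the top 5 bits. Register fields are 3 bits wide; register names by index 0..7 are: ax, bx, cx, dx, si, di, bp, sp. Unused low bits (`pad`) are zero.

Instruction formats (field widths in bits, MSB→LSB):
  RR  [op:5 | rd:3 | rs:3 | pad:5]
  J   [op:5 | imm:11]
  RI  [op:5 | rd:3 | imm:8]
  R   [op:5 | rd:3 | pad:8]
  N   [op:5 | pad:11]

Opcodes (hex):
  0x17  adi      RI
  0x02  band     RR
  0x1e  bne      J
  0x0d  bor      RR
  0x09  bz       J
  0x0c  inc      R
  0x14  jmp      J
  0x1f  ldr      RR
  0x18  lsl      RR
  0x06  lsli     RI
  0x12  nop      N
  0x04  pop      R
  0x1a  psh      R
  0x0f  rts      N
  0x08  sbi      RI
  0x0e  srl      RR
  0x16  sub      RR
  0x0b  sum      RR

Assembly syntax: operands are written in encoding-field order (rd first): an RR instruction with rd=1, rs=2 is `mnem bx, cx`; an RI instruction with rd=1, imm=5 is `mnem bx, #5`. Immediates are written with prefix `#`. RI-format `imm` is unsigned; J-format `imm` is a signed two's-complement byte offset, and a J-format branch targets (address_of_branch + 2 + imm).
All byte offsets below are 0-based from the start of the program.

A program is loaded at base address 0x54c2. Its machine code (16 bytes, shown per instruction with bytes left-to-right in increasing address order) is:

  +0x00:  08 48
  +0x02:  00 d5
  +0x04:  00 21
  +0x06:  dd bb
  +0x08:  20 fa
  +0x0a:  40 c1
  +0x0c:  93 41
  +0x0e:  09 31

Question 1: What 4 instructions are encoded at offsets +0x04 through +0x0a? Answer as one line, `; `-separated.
+0x04: 00 21 ⇒ word 0x2100 (little)
  top 5b → 0x4 → pop [R]
  [10:8] rd=1 = bx
+0x06: dd bb ⇒ word 0xbbdd (little)
  top 5b → 0x17 → adi [RI]
  [10:8] rd=3 = dx
  [7:0] imm=221 = #221
+0x08: 20 fa ⇒ word 0xfa20 (little)
  top 5b → 0x1f → ldr [RR]
  [10:8] rd=2 = cx
  [7:5] rs=1 = bx
+0x0a: 40 c1 ⇒ word 0xc140 (little)
  top 5b → 0x18 → lsl [RR]
  [10:8] rd=1 = bx
  [7:5] rs=2 = cx

pop bx; adi dx, #221; ldr cx, bx; lsl bx, cx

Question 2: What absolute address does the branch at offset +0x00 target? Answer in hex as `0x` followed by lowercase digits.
0x54cc

@+00  little-endian(08 48) = 0x4808
  top 5b → 0x9 → bz [J]
  [10:0] imm=8 = #8
  target = base 0x54c2 + off 0x00 + 2 + imm 8 = 0x54cc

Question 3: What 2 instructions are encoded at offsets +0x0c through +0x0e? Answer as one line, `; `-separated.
off 0x0c: read 93 41 as little → 0x4193
  opcode bits[15:11]=0x8: sbi/RI
  rd@[10:8]=0x1 ⇒ bx
  imm@[7:0]=0x93 ⇒ #147
off 0x0e: read 09 31 as little → 0x3109
  opcode bits[15:11]=0x6: lsli/RI
  rd@[10:8]=0x1 ⇒ bx
  imm@[7:0]=0x9 ⇒ #9

sbi bx, #147; lsli bx, #9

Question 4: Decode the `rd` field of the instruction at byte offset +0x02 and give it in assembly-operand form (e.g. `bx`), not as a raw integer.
di

[02] 00 d5 → 0xd500
  top 5b → 0x1a → psh [R]
  rd@[10:8]=0x5 ⇒ di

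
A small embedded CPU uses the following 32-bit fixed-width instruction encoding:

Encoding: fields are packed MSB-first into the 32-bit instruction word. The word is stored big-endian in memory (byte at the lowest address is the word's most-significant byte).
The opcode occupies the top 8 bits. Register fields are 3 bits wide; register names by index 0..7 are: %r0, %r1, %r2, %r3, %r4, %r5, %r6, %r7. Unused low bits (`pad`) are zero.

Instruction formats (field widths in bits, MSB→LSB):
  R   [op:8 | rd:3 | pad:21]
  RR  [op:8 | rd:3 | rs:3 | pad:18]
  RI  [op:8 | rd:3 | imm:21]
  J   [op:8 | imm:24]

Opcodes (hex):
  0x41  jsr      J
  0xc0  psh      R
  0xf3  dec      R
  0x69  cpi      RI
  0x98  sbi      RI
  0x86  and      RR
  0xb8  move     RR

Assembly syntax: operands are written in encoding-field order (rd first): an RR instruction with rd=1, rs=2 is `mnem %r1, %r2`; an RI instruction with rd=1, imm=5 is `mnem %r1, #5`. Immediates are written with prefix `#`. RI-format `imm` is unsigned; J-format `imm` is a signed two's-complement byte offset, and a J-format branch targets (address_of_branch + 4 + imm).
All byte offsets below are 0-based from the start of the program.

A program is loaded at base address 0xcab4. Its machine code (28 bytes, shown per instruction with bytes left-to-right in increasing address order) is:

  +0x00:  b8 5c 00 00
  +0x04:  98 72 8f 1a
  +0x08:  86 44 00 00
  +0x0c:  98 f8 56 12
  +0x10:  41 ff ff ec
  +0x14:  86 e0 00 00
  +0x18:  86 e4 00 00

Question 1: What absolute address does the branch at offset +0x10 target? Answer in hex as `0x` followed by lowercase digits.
off 0x10: read 41 ff ff ec as big → 0x41ffffec
  opcode bits[31:24]=0x41: jsr/J
  [23:0] imm=16777196 (s24→-20) = #-20
  target = base 0xcab4 + off 0x10 + 4 + imm -20 = 0xcab4

0xcab4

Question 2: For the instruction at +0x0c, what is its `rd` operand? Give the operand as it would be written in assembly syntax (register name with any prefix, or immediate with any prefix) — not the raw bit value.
off 0x0c: read 98 f8 56 12 as big → 0x98f85612
  top 8b → 0x98 → sbi [RI]
  rd: (w>>21)&0x7=0x7 → %r7
  imm: (w>>0)&0x1fffff=0x185612 → #1594898

%r7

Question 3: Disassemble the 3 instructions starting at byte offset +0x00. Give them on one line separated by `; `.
move %r2, %r7; sbi %r3, #1216282; and %r2, %r1

off 0x00: read b8 5c 00 00 as big → 0xb85c0000
  opcode bits[31:24]=0xb8: move/RR
  rd@[23:21]=0x2 ⇒ %r2
  rs@[20:18]=0x7 ⇒ %r7
off 0x04: read 98 72 8f 1a as big → 0x98728f1a
  opcode bits[31:24]=0x98: sbi/RI
  rd@[23:21]=0x3 ⇒ %r3
  imm@[20:0]=0x128f1a ⇒ #1216282
off 0x08: read 86 44 00 00 as big → 0x86440000
  opcode bits[31:24]=0x86: and/RR
  rd@[23:21]=0x2 ⇒ %r2
  rs@[20:18]=0x1 ⇒ %r1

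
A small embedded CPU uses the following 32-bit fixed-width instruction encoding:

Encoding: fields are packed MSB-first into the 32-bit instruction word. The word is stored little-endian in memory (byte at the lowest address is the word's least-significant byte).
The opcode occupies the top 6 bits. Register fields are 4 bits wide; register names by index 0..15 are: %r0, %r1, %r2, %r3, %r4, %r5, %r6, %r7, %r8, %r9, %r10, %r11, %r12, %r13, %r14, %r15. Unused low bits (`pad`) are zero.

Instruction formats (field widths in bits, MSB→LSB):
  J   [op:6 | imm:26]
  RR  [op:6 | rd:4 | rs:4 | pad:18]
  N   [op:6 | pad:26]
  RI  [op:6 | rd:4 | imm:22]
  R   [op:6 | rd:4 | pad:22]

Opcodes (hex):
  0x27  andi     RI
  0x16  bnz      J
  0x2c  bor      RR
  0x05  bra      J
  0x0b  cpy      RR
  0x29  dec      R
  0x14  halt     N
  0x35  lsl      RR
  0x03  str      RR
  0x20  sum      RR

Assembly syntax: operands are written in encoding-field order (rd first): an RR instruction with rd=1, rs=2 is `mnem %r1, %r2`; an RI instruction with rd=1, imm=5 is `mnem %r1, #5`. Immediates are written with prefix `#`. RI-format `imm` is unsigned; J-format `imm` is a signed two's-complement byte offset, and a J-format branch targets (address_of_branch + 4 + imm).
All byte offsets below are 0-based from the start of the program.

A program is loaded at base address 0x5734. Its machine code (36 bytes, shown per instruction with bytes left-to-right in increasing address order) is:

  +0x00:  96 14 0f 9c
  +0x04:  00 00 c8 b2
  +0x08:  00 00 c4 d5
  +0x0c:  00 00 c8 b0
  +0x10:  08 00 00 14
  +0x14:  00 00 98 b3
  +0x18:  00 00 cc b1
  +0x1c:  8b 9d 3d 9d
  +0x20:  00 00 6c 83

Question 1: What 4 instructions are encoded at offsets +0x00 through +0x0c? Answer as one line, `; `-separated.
[00] 96 14 0f 9c → 0x9c0f1496
  opcode bits[31:26]=0x27: andi/RI
  rd@[25:22]=0x0 ⇒ %r0
  imm@[21:0]=0xf1496 ⇒ #988310
[04] 00 00 c8 b2 → 0xb2c80000
  opcode bits[31:26]=0x2c: bor/RR
  rd@[25:22]=0xb ⇒ %r11
  rs@[21:18]=0x2 ⇒ %r2
[08] 00 00 c4 d5 → 0xd5c40000
  opcode bits[31:26]=0x35: lsl/RR
  rd@[25:22]=0x7 ⇒ %r7
  rs@[21:18]=0x1 ⇒ %r1
[0c] 00 00 c8 b0 → 0xb0c80000
  opcode bits[31:26]=0x2c: bor/RR
  rd@[25:22]=0x3 ⇒ %r3
  rs@[21:18]=0x2 ⇒ %r2

andi %r0, #988310; bor %r11, %r2; lsl %r7, %r1; bor %r3, %r2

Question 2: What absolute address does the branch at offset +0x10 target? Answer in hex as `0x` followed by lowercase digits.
0x5750

[10] 08 00 00 14 → 0x14000008
  opcode bits[31:26]=0x5: bra/J
  [25:0] imm=8 = #8
  target = base 0x5734 + off 0x10 + 4 + imm 8 = 0x5750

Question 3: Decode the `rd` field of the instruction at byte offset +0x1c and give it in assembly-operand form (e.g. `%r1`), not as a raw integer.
[1c] 8b 9d 3d 9d → 0x9d3d9d8b
  top 6b → 0x27 → andi [RI]
  rd@[25:22]=0x4 ⇒ %r4
  imm@[21:0]=0x3d9d8b ⇒ #4038027

%r4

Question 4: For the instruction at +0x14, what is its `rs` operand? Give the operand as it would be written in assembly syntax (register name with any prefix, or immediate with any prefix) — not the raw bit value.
off 0x14: read 00 00 98 b3 as little → 0xb3980000
  opcode bits[31:26]=0x2c: bor/RR
  rd@[25:22]=0xe ⇒ %r14
  rs@[21:18]=0x6 ⇒ %r6

%r6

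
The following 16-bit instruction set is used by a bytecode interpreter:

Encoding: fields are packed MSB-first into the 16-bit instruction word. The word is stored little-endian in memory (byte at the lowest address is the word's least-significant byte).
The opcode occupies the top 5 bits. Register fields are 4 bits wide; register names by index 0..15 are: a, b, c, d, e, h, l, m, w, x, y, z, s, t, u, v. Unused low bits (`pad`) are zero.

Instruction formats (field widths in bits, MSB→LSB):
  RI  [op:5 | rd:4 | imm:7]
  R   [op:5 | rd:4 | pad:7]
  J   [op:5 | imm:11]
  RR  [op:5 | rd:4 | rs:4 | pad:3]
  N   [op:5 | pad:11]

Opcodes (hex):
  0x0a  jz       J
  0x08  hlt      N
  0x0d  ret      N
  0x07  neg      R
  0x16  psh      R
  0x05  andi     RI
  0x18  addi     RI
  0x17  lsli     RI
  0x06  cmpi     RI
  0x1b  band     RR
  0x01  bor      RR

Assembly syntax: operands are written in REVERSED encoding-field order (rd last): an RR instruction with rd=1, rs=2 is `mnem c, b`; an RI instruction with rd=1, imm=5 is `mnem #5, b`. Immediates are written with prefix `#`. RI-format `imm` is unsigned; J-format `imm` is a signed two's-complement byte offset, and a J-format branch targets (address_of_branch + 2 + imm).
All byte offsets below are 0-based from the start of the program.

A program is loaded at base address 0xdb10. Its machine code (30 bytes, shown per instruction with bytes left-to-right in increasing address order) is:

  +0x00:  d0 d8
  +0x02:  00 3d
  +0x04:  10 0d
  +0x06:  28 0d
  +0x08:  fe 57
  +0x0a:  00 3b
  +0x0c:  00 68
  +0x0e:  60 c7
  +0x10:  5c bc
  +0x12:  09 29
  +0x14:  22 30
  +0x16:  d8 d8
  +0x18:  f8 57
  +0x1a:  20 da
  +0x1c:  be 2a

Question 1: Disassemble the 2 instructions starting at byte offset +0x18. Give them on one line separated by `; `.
jz #-8; band e, e

@+18  little-endian(f8 57) = 0x57f8
  top 5b → 0xa → jz [J]
  imm@[10:0]=0x7f8 (s11→-8) ⇒ #-8
@+1a  little-endian(20 da) = 0xda20
  top 5b → 0x1b → band [RR]
  rd@[10:7]=0x4 ⇒ e
  rs@[6:3]=0x4 ⇒ e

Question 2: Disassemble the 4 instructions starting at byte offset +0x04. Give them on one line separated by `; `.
bor c, y; bor h, y; jz #-2; neg l

+0x04: 10 0d ⇒ word 0x0d10 (little)
  top 5b → 0x1 → bor [RR]
  [10:7] rd=10 = y
  [6:3] rs=2 = c
+0x06: 28 0d ⇒ word 0x0d28 (little)
  top 5b → 0x1 → bor [RR]
  [10:7] rd=10 = y
  [6:3] rs=5 = h
+0x08: fe 57 ⇒ word 0x57fe (little)
  top 5b → 0xa → jz [J]
  [10:0] imm=2046 (s11→-2) = #-2
+0x0a: 00 3b ⇒ word 0x3b00 (little)
  top 5b → 0x7 → neg [R]
  [10:7] rd=6 = l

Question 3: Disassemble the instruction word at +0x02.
[02] 00 3d → 0x3d00
  opcode bits[15:11]=0x7: neg/R
  rd@[10:7]=0xa ⇒ y

neg y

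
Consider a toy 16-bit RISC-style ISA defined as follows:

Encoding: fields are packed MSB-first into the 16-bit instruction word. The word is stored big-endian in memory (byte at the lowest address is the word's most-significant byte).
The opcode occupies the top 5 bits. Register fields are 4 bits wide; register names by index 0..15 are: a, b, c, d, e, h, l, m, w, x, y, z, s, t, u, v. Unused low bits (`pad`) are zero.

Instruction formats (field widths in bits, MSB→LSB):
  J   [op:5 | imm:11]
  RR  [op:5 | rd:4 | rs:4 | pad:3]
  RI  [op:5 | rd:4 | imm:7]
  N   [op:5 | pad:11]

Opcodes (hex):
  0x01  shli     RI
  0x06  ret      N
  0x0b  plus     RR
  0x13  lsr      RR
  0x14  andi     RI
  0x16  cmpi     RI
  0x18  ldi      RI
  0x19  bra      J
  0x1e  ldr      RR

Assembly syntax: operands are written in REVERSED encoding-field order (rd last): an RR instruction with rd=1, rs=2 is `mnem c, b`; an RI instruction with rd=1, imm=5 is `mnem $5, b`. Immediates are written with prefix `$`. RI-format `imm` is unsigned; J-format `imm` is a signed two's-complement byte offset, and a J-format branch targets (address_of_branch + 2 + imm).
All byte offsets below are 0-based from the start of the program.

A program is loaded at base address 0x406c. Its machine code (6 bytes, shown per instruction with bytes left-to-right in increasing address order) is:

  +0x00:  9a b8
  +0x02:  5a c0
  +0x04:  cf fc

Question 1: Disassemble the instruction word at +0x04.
[04] cf fc → 0xcffc
  opcode bits[15:11]=0x19: bra/J
  [10:0] imm=2044 (s11→-4) = $-4

bra $-4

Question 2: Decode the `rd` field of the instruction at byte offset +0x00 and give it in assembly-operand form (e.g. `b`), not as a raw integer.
+0x00: 9a b8 ⇒ word 0x9ab8 (big)
  opcode bits[15:11]=0x13: lsr/RR
  [10:7] rd=5 = h
  [6:3] rs=7 = m

h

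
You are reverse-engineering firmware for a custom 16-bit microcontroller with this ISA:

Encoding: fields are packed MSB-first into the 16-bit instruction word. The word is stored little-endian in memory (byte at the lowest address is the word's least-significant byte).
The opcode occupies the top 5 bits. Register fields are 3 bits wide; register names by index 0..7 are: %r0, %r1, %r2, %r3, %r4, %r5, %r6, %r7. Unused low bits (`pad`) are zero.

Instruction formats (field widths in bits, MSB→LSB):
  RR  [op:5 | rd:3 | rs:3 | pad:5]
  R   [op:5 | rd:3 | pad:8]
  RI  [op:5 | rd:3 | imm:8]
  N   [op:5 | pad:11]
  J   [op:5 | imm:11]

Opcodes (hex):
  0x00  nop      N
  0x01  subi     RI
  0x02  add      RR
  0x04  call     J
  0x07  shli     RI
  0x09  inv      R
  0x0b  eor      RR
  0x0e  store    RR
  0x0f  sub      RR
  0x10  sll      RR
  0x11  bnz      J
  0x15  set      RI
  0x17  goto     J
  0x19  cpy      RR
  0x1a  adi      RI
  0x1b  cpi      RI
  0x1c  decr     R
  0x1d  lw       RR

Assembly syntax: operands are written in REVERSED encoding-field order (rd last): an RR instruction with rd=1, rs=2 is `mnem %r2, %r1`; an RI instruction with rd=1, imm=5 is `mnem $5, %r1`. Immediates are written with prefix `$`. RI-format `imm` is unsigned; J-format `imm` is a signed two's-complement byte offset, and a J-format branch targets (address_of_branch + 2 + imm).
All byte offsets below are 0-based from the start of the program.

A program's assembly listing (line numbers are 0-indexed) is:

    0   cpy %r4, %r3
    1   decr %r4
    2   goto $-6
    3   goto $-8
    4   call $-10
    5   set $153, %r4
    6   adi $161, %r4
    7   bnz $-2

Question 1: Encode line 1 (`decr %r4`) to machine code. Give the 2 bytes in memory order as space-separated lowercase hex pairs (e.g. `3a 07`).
L1: decr op=0x1c:5|rd=4:3|pad=0:8 ⇒ 0xe400 ⇒ little 00 e4

00 e4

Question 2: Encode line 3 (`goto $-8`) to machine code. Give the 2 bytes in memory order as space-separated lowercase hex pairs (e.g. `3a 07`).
line 3 (goto): pack op=0x17:5|imm=-8:11 = 0xbff8; little→ f8 bf

f8 bf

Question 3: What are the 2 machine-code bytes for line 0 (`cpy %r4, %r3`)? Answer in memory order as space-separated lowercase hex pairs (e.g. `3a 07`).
80 cb

L0: cpy op=0x19:5|rd=3:3|rs=4:3|pad=0:5 ⇒ 0xcb80 ⇒ little 80 cb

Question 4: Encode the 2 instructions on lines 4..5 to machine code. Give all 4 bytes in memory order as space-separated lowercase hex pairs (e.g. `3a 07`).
line 4 (call): pack op=0x4:5|imm=-10:11 = 0x27f6; little→ f6 27
line 5 (set): pack op=0x15:5|rd=4:3|imm=153:8 = 0xac99; little→ 99 ac

f6 27 99 ac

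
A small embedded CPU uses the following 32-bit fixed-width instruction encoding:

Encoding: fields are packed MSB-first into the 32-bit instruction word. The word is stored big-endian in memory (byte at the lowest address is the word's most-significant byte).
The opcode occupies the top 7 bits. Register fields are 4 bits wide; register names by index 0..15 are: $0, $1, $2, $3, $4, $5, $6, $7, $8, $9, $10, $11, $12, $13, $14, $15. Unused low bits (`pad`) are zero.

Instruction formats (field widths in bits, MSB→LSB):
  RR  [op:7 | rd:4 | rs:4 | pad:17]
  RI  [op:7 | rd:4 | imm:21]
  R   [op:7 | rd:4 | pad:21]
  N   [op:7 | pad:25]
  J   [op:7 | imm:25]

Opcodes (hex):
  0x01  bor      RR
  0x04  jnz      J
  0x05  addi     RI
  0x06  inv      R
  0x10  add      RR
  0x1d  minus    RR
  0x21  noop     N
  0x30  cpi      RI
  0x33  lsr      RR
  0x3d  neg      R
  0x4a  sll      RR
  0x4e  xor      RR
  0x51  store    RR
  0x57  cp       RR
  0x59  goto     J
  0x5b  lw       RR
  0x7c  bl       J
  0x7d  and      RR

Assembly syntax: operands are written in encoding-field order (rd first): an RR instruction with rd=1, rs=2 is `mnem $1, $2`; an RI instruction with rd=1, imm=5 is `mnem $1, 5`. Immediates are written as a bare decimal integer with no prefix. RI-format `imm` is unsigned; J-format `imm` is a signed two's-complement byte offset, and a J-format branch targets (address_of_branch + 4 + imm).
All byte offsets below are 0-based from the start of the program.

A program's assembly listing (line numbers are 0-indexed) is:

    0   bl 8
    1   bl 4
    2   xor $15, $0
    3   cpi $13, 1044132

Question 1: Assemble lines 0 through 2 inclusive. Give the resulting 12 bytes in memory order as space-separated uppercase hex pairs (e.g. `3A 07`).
line 0 (bl): pack op=0x7c:7|imm=8:25 = 0xf8000008; big→ f8 00 00 08
line 1 (bl): pack op=0x7c:7|imm=4:25 = 0xf8000004; big→ f8 00 00 04
line 2 (xor): pack op=0x4e:7|rd=15:4|rs=0:4|pad=0:17 = 0x9de00000; big→ 9d e0 00 00

F8 00 00 08 F8 00 00 04 9D E0 00 00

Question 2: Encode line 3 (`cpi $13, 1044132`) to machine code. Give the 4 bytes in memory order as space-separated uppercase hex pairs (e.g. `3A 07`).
line 3 (cpi): pack op=0x30:7|rd=13:4|imm=1044132:21 = 0x61afeea4; big→ 61 af ee a4

61 AF EE A4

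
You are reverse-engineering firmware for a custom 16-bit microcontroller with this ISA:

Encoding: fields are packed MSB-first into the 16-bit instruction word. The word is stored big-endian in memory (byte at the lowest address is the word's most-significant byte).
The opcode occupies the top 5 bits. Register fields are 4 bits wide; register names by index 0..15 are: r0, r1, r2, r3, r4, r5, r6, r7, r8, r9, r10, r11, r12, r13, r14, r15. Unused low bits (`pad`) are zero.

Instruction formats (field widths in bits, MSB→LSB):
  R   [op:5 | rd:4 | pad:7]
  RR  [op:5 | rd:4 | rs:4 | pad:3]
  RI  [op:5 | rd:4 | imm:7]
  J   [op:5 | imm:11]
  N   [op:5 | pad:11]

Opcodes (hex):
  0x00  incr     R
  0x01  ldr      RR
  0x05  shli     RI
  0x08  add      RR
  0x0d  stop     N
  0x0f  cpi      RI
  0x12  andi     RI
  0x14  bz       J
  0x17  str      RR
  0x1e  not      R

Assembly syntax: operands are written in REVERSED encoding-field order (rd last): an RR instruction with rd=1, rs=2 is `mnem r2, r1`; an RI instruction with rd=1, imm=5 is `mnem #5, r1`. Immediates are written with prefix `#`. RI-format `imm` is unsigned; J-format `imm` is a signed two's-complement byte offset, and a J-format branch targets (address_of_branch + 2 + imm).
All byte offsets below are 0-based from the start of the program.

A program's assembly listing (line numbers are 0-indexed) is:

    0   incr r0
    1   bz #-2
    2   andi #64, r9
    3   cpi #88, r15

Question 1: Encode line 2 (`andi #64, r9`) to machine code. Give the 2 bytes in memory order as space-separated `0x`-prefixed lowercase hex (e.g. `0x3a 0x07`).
2. andi fields op=0x12:5|rd=9:4|imm=64:7 → word 94c0h → 94 c0

0x94 0xc0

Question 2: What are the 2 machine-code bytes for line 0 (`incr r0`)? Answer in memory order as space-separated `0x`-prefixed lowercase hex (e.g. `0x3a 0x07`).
line 0 (incr): pack op=0x0:5|rd=0:4|pad=0:7 = 0x0000; big→ 00 00

0x00 0x00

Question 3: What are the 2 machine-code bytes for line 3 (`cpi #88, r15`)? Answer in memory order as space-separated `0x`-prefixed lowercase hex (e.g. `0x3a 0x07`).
L3: cpi op=0xf:5|rd=15:4|imm=88:7 ⇒ 0x7fd8 ⇒ big 7f d8

0x7f 0xd8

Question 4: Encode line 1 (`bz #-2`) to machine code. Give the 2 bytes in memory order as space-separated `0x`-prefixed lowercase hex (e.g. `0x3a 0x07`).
1. bz fields op=0x14:5|imm=-2:11 → word a7feh → a7 fe

0xa7 0xfe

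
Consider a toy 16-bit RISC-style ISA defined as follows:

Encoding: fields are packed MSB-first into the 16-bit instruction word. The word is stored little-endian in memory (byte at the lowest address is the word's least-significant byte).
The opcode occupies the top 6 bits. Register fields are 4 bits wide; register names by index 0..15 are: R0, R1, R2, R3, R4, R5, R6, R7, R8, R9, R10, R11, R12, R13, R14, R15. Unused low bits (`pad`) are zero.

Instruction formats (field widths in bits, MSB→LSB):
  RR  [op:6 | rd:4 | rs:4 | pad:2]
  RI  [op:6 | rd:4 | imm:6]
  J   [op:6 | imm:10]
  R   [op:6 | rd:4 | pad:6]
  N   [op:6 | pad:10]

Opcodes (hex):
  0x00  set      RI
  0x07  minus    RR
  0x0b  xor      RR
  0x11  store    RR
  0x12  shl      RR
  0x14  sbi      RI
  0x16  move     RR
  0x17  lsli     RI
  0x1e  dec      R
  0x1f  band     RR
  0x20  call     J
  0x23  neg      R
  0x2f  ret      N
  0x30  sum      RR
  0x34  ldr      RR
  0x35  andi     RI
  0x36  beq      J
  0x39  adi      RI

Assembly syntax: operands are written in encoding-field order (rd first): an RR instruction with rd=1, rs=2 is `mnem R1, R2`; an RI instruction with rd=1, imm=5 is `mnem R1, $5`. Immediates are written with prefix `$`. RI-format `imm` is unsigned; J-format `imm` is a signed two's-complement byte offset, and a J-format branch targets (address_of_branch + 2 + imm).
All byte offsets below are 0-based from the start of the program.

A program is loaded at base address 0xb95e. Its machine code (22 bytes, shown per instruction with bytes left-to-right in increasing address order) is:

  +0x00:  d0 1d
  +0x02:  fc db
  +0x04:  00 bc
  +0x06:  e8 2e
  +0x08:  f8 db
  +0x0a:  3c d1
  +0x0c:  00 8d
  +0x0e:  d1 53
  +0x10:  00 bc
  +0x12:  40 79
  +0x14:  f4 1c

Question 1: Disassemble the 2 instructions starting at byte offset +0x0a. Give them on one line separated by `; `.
ldr R4, R15; neg R4

[0a] 3c d1 → 0xd13c
  op=0xd13c>>10=0x34 ⇒ ldr (RR)
  rd@[9:6]=0x4 ⇒ R4
  rs@[5:2]=0xf ⇒ R15
[0c] 00 8d → 0x8d00
  op=0x8d00>>10=0x23 ⇒ neg (R)
  rd@[9:6]=0x4 ⇒ R4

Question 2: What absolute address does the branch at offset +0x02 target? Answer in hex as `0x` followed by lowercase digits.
0xb95e

off 0x02: read fc db as little → 0xdbfc
  top 6b → 0x36 → beq [J]
  imm@[9:0]=0x3fc (s10→-4) ⇒ $-4
  target = base 0xb95e + off 0x02 + 2 + imm -4 = 0xb95e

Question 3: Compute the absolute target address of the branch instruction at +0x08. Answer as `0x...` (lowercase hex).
0xb960

[08] f8 db → 0xdbf8
  opcode bits[15:10]=0x36: beq/J
  imm: (w>>0)&0x3ff=0x3f8 (s10→-8) → $-8
  target = base 0xb95e + off 0x08 + 2 + imm -8 = 0xb960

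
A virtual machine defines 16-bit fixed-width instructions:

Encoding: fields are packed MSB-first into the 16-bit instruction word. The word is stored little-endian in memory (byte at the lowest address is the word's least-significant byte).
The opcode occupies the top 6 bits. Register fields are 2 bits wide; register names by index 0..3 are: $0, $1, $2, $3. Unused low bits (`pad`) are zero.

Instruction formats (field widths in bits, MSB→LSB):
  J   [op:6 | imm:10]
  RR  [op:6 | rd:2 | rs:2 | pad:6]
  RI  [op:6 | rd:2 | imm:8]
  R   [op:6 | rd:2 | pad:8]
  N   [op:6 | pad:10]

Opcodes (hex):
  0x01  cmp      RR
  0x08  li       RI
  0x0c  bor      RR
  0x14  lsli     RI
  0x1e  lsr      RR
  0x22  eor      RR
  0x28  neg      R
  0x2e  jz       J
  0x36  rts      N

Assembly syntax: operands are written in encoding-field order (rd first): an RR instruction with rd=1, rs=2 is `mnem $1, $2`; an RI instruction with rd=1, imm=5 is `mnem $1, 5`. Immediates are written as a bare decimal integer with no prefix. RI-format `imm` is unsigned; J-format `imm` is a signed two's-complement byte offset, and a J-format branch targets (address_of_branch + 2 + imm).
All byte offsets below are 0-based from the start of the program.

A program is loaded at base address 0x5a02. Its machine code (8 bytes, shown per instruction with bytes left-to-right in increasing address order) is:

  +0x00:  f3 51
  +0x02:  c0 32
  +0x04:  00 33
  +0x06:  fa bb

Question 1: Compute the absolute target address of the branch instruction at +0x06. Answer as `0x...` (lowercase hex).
+0x06: fa bb ⇒ word 0xbbfa (little)
  opcode bits[15:10]=0x2e: jz/J
  imm@[9:0]=0x3fa (s10→-6) ⇒ -6
  target = base 0x5a02 + off 0x06 + 2 + imm -6 = 0x5a04

0x5a04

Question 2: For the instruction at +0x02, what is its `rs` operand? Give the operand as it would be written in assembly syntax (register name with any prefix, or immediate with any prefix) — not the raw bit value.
[02] c0 32 → 0x32c0
  top 6b → 0xc → bor [RR]
  rd: (w>>8)&0x3=0x2 → $2
  rs: (w>>6)&0x3=0x3 → $3

$3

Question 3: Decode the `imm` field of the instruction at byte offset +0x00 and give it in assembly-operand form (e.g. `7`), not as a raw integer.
[00] f3 51 → 0x51f3
  op=0x51f3>>10=0x14 ⇒ lsli (RI)
  [9:8] rd=1 = $1
  [7:0] imm=243 = 243

243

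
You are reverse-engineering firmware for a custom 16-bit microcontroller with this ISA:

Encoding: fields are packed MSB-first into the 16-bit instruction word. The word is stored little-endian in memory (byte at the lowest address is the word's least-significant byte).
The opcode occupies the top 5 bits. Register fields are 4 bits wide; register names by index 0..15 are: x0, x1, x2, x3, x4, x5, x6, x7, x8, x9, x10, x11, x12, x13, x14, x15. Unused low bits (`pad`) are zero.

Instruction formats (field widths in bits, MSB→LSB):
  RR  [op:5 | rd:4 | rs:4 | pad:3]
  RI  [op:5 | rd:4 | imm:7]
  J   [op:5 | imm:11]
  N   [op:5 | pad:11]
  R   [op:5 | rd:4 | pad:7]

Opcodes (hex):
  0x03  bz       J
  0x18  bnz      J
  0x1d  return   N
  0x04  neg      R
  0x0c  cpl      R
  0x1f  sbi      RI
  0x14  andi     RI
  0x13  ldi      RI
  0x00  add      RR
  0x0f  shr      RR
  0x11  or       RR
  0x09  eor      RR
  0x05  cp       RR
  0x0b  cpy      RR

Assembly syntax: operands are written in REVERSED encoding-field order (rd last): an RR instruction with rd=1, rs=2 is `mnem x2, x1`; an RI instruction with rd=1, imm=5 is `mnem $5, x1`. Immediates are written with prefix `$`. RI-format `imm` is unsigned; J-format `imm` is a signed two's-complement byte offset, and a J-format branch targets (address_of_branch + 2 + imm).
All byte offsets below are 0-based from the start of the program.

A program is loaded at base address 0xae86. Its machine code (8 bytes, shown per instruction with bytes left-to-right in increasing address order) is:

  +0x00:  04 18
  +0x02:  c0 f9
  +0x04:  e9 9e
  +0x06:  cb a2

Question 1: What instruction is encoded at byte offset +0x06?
+0x06: cb a2 ⇒ word 0xa2cb (little)
  opcode bits[15:11]=0x14: andi/RI
  rd: (w>>7)&0xf=0x5 → x5
  imm: (w>>0)&0x7f=0x4b → $75

andi $75, x5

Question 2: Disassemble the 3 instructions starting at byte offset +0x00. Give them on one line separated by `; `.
bz $4; sbi $64, x3; ldi $105, x13

[00] 04 18 → 0x1804
  opcode bits[15:11]=0x3: bz/J
  imm: (w>>0)&0x7ff=0x4 → $4
[02] c0 f9 → 0xf9c0
  opcode bits[15:11]=0x1f: sbi/RI
  rd: (w>>7)&0xf=0x3 → x3
  imm: (w>>0)&0x7f=0x40 → $64
[04] e9 9e → 0x9ee9
  opcode bits[15:11]=0x13: ldi/RI
  rd: (w>>7)&0xf=0xd → x13
  imm: (w>>0)&0x7f=0x69 → $105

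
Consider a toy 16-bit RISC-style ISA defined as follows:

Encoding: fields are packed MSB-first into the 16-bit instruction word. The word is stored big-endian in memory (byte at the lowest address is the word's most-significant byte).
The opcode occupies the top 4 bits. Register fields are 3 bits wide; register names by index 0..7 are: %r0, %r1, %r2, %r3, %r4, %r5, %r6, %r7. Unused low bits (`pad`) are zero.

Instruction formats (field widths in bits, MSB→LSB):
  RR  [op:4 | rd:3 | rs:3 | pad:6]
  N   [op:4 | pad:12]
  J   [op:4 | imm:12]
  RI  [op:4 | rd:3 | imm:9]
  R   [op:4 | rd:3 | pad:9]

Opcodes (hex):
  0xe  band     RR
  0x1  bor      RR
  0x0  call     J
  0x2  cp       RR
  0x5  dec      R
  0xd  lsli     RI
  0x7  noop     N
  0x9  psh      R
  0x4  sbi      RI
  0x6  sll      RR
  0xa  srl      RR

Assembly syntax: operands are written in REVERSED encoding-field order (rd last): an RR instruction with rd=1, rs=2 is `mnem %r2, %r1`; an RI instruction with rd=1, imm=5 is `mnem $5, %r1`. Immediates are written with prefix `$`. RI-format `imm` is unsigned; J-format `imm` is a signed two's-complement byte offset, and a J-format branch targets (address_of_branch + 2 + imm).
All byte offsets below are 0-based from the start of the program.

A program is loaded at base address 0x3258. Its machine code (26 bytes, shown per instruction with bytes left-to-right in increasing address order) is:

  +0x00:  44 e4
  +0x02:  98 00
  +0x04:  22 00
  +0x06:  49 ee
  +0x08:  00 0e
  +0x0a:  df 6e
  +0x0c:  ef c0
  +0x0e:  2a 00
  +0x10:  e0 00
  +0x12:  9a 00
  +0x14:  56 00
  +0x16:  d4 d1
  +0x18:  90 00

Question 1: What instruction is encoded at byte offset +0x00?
[00] 44 e4 → 0x44e4
  op=0x44e4>>12=0x4 ⇒ sbi (RI)
  rd: (w>>9)&0x7=0x2 → %r2
  imm: (w>>0)&0x1ff=0xe4 → $228

sbi $228, %r2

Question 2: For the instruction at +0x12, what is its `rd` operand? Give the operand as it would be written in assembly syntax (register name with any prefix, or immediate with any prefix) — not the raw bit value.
[12] 9a 00 → 0x9a00
  op=0x9a00>>12=0x9 ⇒ psh (R)
  rd@[11:9]=0x5 ⇒ %r5

%r5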